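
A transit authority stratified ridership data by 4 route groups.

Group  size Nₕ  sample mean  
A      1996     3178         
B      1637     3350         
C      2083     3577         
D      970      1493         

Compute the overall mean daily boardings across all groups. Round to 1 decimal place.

3100.0

N = 1996 + 1637 + 2083 + 970 = 6686.
Overall mean = Σ (Nₕ/N)·x̄ₕ — weight by population share, not a simple average.
Σ Nₕx̄ₕ = 1996·3178 + 1637·3350 + 2083·3577 + 970·1493 = 6343288 + 5483950 + 7450891 + 1448210 = 20726339.
Divide by N: 20726339 / 6686 = 3099.961... → 3100.0.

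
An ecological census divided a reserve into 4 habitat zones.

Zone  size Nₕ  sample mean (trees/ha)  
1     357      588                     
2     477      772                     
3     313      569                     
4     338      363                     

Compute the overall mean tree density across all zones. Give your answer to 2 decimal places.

591.89

N = 1485; weights Wₕ = Nₕ/N = (0.2404, 0.3212, 0.2108, 0.2276).
x̄_st = Σ Wₕ·x̄ₕ = 0.2404·588 + 0.3212·772 + 0.2108·569 + 0.2276·363 ≈ 591.8862...
→ 591.89.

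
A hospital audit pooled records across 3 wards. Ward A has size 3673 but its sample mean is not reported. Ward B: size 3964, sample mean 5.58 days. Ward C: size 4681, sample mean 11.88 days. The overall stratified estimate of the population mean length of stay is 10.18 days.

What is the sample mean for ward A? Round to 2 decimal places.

N = 3673 + 3964 + 4681 = 12318.
Overall total = μ·N = 10.18·12318 = 125397.24.
Subtract the known strata: 3964·5.58 + 4681·11.88 = 77729.4.
Remaining total for ward A: 125397.24 − 77729.4 = 47667.84.
Divide by its size: 47667.84 / 3673 = 12.9779... → 12.98.

12.98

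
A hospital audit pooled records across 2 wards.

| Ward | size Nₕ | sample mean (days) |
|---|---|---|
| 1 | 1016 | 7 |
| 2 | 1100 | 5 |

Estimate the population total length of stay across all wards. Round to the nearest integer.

12612

1: 1016·7 = 7112
2: 1100·5 = 5500
τ̂ = Σ Nₕx̄ₕ = 12612.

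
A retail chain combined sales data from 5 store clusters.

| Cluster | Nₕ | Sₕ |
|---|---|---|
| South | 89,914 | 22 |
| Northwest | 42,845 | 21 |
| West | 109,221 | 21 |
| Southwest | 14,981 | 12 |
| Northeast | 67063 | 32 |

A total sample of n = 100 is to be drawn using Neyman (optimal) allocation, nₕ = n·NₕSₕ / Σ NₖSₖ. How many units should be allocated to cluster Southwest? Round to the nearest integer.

South: NₕSₕ = 89914·22 = 1978108
Northwest: NₕSₕ = 42845·21 = 899745
West: NₕSₕ = 109221·21 = 2293641
Southwest: NₕSₕ = 14981·12 = 179772
Northeast: NₕSₕ = 67063·32 = 2146016
Σ NₕSₕ = 7497282.
n_Southwest = 100·179772/7497282 = 2.398... → 2.

2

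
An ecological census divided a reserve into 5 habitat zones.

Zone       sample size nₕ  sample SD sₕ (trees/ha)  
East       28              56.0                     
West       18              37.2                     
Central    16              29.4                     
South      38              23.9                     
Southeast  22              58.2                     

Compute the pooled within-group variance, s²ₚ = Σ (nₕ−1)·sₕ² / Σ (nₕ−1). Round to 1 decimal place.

Degrees of freedom: 27 + 17 + 15 + 37 + 21 = 117.
Σ(nₕ−1)sₕ² = 27·3136 + 17·1383.84 + 15·864.36 + 37·571.21 + 21·3387.24 = 213429.49.
s²ₚ = 213429.49 / 117 = 1824.184... → 1824.2.

1824.2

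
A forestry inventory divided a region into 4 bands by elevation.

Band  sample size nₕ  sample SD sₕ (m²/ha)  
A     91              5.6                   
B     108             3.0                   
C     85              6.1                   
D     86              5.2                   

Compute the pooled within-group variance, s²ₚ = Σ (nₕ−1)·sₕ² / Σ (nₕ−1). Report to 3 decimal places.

Degrees of freedom: 90 + 107 + 84 + 85 = 366.
Σ(nₕ−1)sₕ² = 90·31.36 + 107·9 + 84·37.21 + 85·27.04 = 9209.44.
s²ₚ = 9209.44 / 366 = 25.16240... → 25.162.

25.162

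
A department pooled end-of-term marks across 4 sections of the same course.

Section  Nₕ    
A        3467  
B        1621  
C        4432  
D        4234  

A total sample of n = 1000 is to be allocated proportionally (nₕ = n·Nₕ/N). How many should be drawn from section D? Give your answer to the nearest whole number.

Share of section D = 4234/13754 = 0.30784.
Allocate 1000 × 0.30784 = 307.838... → 308.

308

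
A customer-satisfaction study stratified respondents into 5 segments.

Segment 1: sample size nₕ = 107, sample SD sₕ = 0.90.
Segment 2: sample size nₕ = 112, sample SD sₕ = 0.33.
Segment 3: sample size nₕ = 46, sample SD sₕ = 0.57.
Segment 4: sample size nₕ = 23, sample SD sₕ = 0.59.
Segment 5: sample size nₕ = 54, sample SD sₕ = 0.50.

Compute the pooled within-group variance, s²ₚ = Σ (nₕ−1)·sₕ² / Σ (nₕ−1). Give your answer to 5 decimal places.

1: (107−1)·0.90² = 106·0.81 = 85.86
2: (112−1)·0.33² = 111·0.1089 = 12.0879
3: (46−1)·0.57² = 45·0.3249 = 14.6205
4: (23−1)·0.59² = 22·0.3481 = 7.6582
5: (54−1)·0.50² = 53·0.25 = 13.25
Numerator = 133.4766; denominator = Σ(nₕ−1) = 337.
s²ₚ = 133.4766/337 = 0.3960730... → 0.39607.

0.39607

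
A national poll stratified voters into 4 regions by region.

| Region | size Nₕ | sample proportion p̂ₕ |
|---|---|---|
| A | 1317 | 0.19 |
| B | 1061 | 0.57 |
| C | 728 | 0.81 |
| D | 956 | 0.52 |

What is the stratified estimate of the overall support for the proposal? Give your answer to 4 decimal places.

N = 1317 + 1061 + 728 + 956 = 4062.
Overall proportion = Σ (Nₕ/N)·p̂ₕ.
Σ Nₕp̂ₕ = 250.23 + 604.77 + 589.68 + 497.12 = 1941.8.
1941.8 / 4062 = 0.478040... → 0.4780.

0.4780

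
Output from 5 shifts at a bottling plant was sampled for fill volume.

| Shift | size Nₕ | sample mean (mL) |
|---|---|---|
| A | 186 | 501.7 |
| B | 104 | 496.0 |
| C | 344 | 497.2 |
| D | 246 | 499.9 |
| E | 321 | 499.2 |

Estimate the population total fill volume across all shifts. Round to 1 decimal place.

A: 186·501.7 = 93316.2
B: 104·496.0 = 51584
C: 344·497.2 = 171036.8
D: 246·499.9 = 122975.4
E: 321·499.2 = 160243.2
τ̂ = Σ Nₕx̄ₕ = 599155.6.

599155.6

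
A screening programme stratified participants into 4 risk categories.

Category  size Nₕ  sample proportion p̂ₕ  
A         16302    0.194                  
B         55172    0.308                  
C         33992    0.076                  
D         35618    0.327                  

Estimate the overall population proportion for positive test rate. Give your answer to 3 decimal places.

Wₕ = Nₕ/N with N = 141084: 0.1155, 0.3911, 0.2409, 0.2525.
p̂_st = 0.1155·0.194 + 0.3911·0.308 + 0.2409·0.076 + 0.2525·0.327 ≈ 0.24373... → 0.244.

0.244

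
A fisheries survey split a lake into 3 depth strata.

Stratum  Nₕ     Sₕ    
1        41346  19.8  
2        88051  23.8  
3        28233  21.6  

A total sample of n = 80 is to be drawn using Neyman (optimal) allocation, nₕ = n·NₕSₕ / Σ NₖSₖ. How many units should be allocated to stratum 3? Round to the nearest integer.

1: NₕSₕ = 41346·19.8 = 818650.8
2: NₕSₕ = 88051·23.8 = 2095613.8
3: NₕSₕ = 28233·21.6 = 609832.8
Σ NₕSₕ = 3524097.4.
n_3 = 80·609832.8/3524097.4 = 13.844... → 14.

14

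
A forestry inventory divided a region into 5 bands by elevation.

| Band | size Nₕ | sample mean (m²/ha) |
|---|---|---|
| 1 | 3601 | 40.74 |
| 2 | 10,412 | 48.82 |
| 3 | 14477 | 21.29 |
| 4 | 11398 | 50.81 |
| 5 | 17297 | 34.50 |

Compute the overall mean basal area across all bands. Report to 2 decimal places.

N = 57185; weights Wₕ = Nₕ/N = (0.0630, 0.1821, 0.2532, 0.1993, 0.3025).
x̄_st = Σ Wₕ·x̄ₕ = 0.0630·40.74 + 0.1821·48.82 + 0.2532·21.29 + 0.1993·50.81 + 0.3025·34.50 ≈ 37.4069...
→ 37.41.

37.41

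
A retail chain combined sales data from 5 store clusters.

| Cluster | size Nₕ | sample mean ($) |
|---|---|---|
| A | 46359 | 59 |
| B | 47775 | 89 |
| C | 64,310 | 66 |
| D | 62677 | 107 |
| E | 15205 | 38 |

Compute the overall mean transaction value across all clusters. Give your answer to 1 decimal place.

78.3

x̄_st = (Σ Nₕx̄ₕ) / (Σ Nₕ) = (46359·59 + 47775·89 + 64310·66 + 62677·107 + 15205·38) / 236326
= 18515845 / 236326 = 78.349... → 78.3.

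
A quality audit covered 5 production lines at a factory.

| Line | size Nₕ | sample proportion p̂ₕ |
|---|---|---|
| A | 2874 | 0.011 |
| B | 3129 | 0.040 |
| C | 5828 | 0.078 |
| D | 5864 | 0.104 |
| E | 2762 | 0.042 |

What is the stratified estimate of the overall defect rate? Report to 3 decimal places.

0.065

Wₕ = Nₕ/N with N = 20457: 0.1405, 0.1530, 0.2849, 0.2867, 0.1350.
p̂_st = 0.1405·0.011 + 0.1530·0.040 + 0.2849·0.078 + 0.2867·0.104 + 0.1350·0.042 ≈ 0.06537... → 0.065.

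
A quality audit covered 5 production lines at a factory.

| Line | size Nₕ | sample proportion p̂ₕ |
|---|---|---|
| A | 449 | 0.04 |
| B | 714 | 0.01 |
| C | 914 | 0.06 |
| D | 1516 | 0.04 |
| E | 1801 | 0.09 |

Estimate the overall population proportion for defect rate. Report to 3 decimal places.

0.056

Wₕ = Nₕ/N with N = 5394: 0.0832, 0.1324, 0.1694, 0.2811, 0.3339.
p̂_st = 0.0832·0.04 + 0.1324·0.01 + 0.1694·0.06 + 0.2811·0.04 + 0.3339·0.09 ≈ 0.05611... → 0.056.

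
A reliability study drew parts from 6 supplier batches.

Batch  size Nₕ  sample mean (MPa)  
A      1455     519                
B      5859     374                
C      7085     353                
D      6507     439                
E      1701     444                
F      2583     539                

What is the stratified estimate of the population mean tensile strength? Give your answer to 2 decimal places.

414.91

N = 1455 + 5859 + 7085 + 6507 + 1701 + 2583 = 25190.
Overall mean = Σ (Nₕ/N)·x̄ₕ — weight by population share, not a simple average.
Σ Nₕx̄ₕ = 1455·519 + 5859·374 + 7085·353 + 6507·439 + 1701·444 + 2583·539 = 755145 + 2191266 + 2501005 + 2856573 + 755244 + 1392237 = 10451470.
Divide by N: 10451470 / 25190 = 414.9055... → 414.91.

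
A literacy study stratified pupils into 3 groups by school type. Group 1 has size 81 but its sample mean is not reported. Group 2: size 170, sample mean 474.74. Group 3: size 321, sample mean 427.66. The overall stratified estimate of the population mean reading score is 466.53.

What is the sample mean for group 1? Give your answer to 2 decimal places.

N = 81 + 170 + 321 = 572.
Overall total = μ·N = 466.53·572 = 266855.16.
Subtract the known strata: 170·474.74 + 321·427.66 = 217984.66.
Remaining total for group 1: 266855.16 − 217984.66 = 48870.5.
Divide by its size: 48870.5 / 81 = 603.3395... → 603.34.

603.34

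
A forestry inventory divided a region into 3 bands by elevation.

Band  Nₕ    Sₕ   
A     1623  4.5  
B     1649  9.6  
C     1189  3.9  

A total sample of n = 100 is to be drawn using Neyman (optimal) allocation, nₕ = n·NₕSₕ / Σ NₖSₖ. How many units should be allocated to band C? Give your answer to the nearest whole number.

A: NₕSₕ = 1623·4.5 = 7303.5
B: NₕSₕ = 1649·9.6 = 15830.4
C: NₕSₕ = 1189·3.9 = 4637.1
Σ NₕSₕ = 27771.
n_C = 100·4637.1/27771 = 16.698... → 17.

17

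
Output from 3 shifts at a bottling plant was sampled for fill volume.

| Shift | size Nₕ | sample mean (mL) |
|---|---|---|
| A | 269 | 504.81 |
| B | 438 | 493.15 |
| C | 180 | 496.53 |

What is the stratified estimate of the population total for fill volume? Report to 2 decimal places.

Estimate total by summing Nₕ·x̄ₕ over strata.
269·504.81 + 438·493.15 + 180·496.53 = 135793.89 + 215999.7 + 89375.4 = 441168.99.

441168.99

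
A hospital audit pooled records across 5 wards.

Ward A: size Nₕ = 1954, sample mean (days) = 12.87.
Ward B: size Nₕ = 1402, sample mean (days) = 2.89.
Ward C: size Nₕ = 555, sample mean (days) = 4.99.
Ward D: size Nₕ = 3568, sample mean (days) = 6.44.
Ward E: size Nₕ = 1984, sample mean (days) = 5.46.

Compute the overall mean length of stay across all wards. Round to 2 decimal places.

6.95

x̄_st = (Σ Nₕx̄ₕ) / (Σ Nₕ) = (1954·12.87 + 1402·2.89 + 555·4.99 + 3568·6.44 + 1984·5.46) / 9463
= 65779.77 / 9463 = 6.9513... → 6.95.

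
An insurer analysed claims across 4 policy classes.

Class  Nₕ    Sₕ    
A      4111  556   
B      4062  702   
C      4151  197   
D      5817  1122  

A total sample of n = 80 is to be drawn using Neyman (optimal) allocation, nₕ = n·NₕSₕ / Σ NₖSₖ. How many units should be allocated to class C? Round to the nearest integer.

5

A: NₕSₕ = 4111·556 = 2285716
B: NₕSₕ = 4062·702 = 2851524
C: NₕSₕ = 4151·197 = 817747
D: NₕSₕ = 5817·1122 = 6526674
Σ NₕSₕ = 12481661.
n_C = 80·817747/12481661 = 5.241... → 5.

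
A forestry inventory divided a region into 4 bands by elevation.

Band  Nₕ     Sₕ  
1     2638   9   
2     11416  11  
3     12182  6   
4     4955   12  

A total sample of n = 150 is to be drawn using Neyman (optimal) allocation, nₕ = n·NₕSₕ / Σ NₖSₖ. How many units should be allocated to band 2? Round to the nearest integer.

67

Σ NₕSₕ = 2638·9 + 11416·11 + 12182·6 + 4955·12 = 281870.
Share for 2: 125576/281870 = 0.44551.
n_2 = 150 × 0.44551 = 66.827... → 67.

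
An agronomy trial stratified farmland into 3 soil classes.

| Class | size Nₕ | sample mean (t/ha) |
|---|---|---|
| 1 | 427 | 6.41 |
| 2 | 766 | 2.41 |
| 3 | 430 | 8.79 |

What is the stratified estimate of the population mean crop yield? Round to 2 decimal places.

5.15

N = 1623; weights Wₕ = Nₕ/N = (0.2631, 0.4720, 0.2649).
x̄_st = Σ Wₕ·x̄ₕ = 0.2631·6.41 + 0.4720·2.41 + 0.2649·8.79 ≈ 5.1527...
→ 5.15.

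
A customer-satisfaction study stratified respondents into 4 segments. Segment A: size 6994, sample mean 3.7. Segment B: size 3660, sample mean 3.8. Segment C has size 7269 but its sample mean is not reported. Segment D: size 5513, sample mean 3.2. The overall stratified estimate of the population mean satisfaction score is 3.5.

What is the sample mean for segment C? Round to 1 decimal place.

3.4

N = 6994 + 3660 + 7269 + 5513 = 23436.
Overall total = μ·N = 3.5·23436 = 82026.
Subtract the known strata: 6994·3.7 + 3660·3.8 + 5513·3.2 = 57427.4.
Remaining total for segment C: 82026 − 57427.4 = 24598.6.
Divide by its size: 24598.6 / 7269 = 3.384... → 3.4.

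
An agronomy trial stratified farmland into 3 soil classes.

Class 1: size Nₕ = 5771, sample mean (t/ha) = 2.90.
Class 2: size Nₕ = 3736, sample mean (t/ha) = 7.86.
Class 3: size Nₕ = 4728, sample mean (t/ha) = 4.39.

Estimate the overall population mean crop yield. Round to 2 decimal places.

N = 5771 + 3736 + 4728 = 14235.
Overall mean = Σ (Nₕ/N)·x̄ₕ — weight by population share, not a simple average.
Σ Nₕx̄ₕ = 5771·2.90 + 3736·7.86 + 4728·4.39 = 16735.9 + 29364.96 + 20755.92 = 66856.78.
Divide by N: 66856.78 / 14235 = 4.6966... → 4.70.

4.70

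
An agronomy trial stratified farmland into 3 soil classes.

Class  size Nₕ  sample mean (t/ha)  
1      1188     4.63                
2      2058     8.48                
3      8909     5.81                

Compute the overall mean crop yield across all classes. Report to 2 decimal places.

6.15

N = 1188 + 2058 + 8909 = 12155.
The stratified mean weights each stratum mean by its population share Nₕ/N.
Σ Nₕx̄ₕ = 1188·4.63 + 2058·8.48 + 8909·5.81 = 5500.44 + 17451.84 + 51761.29 = 74713.57.
Divide by N: 74713.57 / 12155 = 6.1467... → 6.15.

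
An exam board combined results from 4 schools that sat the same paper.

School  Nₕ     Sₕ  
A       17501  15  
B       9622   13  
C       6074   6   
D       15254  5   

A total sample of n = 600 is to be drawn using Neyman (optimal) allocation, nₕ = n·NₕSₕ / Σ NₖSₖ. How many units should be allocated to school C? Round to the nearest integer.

Σ NₕSₕ = 17501·15 + 9622·13 + 6074·6 + 15254·5 = 500315.
Share for C: 36444/500315 = 0.07284.
n_C = 600 × 0.07284 = 43.705... → 44.

44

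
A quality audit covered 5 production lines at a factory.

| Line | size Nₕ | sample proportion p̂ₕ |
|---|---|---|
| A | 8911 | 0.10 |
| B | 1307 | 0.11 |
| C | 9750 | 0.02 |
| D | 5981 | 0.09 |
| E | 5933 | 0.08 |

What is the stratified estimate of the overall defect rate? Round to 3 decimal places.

N = 8911 + 1307 + 9750 + 5981 + 5933 = 31882.
Overall proportion = Σ (Nₕ/N)·p̂ₕ.
Σ Nₕp̂ₕ = 891.1 + 143.77 + 195 + 538.29 + 474.64 = 2242.8.
2242.8 / 31882 = 0.07035... → 0.070.

0.070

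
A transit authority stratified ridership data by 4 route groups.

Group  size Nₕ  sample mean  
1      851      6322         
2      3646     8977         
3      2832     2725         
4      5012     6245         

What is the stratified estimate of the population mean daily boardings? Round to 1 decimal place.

6249.7

N = 12341; weights Wₕ = Nₕ/N = (0.0690, 0.2954, 0.2295, 0.4061).
x̄_st = Σ Wₕ·x̄ₕ = 0.0690·6322 + 0.2954·8977 + 0.2295·2725 + 0.4061·6245 ≈ 6249.680...
→ 6249.7.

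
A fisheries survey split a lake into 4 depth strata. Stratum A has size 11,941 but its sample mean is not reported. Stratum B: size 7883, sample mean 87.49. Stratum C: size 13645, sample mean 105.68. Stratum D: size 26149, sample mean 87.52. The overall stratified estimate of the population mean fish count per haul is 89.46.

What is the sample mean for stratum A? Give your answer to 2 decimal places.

76.47

N = 11941 + 7883 + 13645 + 26149 = 59618.
Overall total = μ·N = 89.46·59618 = 5333426.28.
Subtract the known strata: 7883·87.49 + 13645·105.68 + 26149·87.52 = 4420247.75.
Remaining total for stratum A: 5333426.28 − 4420247.75 = 913178.53.
Divide by its size: 913178.53 / 11941 = 76.4742... → 76.47.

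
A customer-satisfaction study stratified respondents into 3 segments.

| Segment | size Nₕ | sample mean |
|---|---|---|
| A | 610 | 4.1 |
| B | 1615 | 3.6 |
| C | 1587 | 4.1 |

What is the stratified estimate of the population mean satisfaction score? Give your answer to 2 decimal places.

3.89

x̄_st = (Σ Nₕx̄ₕ) / (Σ Nₕ) = (610·4.1 + 1615·3.6 + 1587·4.1) / 3812
= 14821.7 / 3812 = 3.8882... → 3.89.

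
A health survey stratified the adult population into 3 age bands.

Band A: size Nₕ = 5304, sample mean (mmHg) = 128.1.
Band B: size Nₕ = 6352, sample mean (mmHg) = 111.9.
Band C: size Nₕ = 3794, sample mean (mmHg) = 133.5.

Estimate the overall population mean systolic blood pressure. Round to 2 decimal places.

x̄_st = (Σ Nₕx̄ₕ) / (Σ Nₕ) = (5304·128.1 + 6352·111.9 + 3794·133.5) / 15450
= 1896730.2 / 15450 = 122.7657... → 122.77.

122.77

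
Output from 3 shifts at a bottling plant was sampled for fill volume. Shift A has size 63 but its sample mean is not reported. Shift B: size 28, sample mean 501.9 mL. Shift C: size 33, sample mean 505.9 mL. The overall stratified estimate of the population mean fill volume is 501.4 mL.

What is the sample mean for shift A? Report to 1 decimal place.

Σ Nₕx̄ₕ = N·μ, so 63·x̄_A = 124·501.4 − (28·501.9 + 33·505.9).
= 62173.6 − 30747.9 = 31425.7.
x̄_A = 31425.7 / 63 = 498.821... → 498.8.

498.8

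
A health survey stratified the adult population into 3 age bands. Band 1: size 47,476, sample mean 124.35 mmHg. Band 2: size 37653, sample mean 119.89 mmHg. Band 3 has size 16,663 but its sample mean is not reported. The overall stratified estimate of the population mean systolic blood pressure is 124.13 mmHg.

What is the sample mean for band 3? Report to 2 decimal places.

Σ Nₕx̄ₕ = N·μ, so 16663·x̄_3 = 101792·124.13 − (47476·124.35 + 37653·119.89).
= 12635440.96 − 10417858.77 = 2217582.19.
x̄_3 = 2217582.19 / 16663 = 133.0842... → 133.08.

133.08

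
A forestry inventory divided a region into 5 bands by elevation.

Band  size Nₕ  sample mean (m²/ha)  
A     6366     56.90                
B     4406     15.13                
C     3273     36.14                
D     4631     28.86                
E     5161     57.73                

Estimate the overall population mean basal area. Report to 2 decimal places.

41.06

x̄_st = (Σ Nₕx̄ₕ) / (Σ Nₕ) = (6366·56.90 + 4406·15.13 + 3273·36.14 + 4631·28.86 + 5161·57.73) / 23837
= 978769.59 / 23837 = 41.0609... → 41.06.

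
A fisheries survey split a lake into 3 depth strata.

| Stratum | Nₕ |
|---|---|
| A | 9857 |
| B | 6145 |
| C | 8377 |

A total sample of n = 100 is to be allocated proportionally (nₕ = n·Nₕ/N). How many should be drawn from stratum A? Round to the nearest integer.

40

N = 9857 + 6145 + 8377 = 24379.
n_A = 100·9857/24379 = 40.432... → 40.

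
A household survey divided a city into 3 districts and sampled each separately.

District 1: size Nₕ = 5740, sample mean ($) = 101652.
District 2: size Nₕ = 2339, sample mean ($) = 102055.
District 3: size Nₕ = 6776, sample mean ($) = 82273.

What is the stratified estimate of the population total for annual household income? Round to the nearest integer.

1: 5740·101652 = 583482480
2: 2339·102055 = 238706645
3: 6776·82273 = 557481848
τ̂ = Σ Nₕx̄ₕ = 1379670973.

1379670973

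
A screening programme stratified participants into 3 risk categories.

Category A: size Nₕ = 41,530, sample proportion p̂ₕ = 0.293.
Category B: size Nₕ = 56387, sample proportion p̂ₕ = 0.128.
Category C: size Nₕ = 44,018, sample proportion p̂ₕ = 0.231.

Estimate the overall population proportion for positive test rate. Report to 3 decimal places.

0.208

Wₕ = Nₕ/N with N = 141935: 0.2926, 0.3973, 0.3101.
p̂_st = 0.2926·0.293 + 0.3973·0.128 + 0.3101·0.231 ≈ 0.20822... → 0.208.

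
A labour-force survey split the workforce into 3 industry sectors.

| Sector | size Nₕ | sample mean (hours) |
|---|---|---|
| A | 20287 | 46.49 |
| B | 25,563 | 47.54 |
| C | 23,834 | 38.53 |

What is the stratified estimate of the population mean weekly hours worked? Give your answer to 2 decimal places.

44.15

x̄_st = (Σ Nₕx̄ₕ) / (Σ Nₕ) = (20287·46.49 + 25563·47.54 + 23834·38.53) / 69684
= 3076731.67 / 69684 = 44.1526... → 44.15.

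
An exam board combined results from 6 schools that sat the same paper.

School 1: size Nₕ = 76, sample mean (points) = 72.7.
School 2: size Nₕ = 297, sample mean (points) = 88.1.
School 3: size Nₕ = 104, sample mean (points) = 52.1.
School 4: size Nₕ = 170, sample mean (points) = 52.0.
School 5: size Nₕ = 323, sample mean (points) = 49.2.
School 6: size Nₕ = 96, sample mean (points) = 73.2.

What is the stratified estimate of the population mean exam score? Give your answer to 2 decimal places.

x̄_st = (Σ Nₕx̄ₕ) / (Σ Nₕ) = (76·72.7 + 297·88.1 + 104·52.1 + 170·52.0 + 323·49.2 + 96·73.2) / 1066
= 68868.1 / 1066 = 64.6042... → 64.60.

64.60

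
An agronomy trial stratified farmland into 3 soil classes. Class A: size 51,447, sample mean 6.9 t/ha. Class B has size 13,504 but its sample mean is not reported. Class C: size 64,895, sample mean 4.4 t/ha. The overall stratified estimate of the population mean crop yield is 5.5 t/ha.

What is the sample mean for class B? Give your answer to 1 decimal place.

N = 51447 + 13504 + 64895 = 129846.
Overall total = μ·N = 5.5·129846 = 714153.
Subtract the known strata: 51447·6.9 + 64895·4.4 = 640522.3.
Remaining total for class B: 714153 − 640522.3 = 73630.7.
Divide by its size: 73630.7 / 13504 = 5.453... → 5.5.

5.5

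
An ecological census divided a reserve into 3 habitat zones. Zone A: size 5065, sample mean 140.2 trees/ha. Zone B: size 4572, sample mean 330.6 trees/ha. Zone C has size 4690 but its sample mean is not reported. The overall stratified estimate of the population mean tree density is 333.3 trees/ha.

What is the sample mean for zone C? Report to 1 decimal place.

N = 5065 + 4572 + 4690 = 14327.
Overall total = μ·N = 333.3·14327 = 4775189.1.
Subtract the known strata: 5065·140.2 + 4572·330.6 = 2221616.2.
Remaining total for zone C: 4775189.1 − 2221616.2 = 2553572.9.
Divide by its size: 2553572.9 / 4690 = 544.472... → 544.5.

544.5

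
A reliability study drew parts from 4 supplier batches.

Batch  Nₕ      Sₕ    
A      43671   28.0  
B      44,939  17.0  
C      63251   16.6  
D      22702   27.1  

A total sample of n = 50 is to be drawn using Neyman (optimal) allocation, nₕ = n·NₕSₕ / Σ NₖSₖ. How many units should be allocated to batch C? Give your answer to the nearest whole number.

Σ NₕSₕ = 43671·28.0 + 44939·17.0 + 63251·16.6 + 22702·27.1 = 3651941.8.
Share for C: 1049966.6/3651941.8 = 0.28751.
n_C = 50 × 0.28751 = 14.375... → 14.

14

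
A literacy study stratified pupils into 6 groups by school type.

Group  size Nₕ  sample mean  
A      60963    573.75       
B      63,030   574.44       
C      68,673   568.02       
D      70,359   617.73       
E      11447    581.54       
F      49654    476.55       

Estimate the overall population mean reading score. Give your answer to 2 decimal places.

567.60

N = 60963 + 63030 + 68673 + 70359 + 11447 + 49654 = 324126.
The stratified mean weights each stratum mean by its population share Nₕ/N.
Σ Nₕx̄ₕ = 60963·573.75 + 63030·574.44 + 68673·568.02 + 70359·617.73 + 11447·581.54 + 49654·476.55 = 34977521.25 + 36206953.2 + 39007637.46 + 43462865.07 + 6656888.38 + 23662613.7 = 183974479.06.
Divide by N: 183974479.06 / 324126 = 567.6017... → 567.60.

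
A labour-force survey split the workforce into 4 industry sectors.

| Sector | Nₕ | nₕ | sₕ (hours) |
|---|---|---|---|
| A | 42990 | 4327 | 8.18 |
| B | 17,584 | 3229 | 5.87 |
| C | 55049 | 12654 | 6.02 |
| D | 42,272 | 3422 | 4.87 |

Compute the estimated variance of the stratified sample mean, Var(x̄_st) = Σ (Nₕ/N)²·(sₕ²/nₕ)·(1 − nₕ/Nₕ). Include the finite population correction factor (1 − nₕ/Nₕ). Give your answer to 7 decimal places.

N = 157895; Wₕ = Nₕ/N.
sector A: (42990/157895)²·8.18²/4327·(1 − 4327/42990) = 0.0010309698
sector B: (17584/157895)²·5.87²/3229·(1 − 3229/17584) = 0.0001080419
sector C: (55049/157895)²·6.02²/12654·(1 − 12654/55049) = 0.0002680973
sector D: (42272/157895)²·4.87²/3422·(1 − 3422/42272) = 0.0004565465
Sum = 0.0018636555 → 0.0018637.

0.0018637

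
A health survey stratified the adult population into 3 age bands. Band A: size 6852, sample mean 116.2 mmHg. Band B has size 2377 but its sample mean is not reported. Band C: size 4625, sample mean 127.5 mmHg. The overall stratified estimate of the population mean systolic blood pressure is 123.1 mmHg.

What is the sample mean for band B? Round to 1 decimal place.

Σ Nₕx̄ₕ = N·μ, so 2377·x̄_B = 13854·123.1 − (6852·116.2 + 4625·127.5).
= 1705427.4 − 1385889.9 = 319537.5.
x̄_B = 319537.5 / 2377 = 134.429... → 134.4.

134.4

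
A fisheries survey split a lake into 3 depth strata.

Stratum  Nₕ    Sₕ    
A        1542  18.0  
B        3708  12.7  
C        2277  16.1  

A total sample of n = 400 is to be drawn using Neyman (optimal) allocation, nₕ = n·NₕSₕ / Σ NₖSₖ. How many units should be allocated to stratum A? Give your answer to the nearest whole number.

Σ NₕSₕ = 1542·18.0 + 3708·12.7 + 2277·16.1 = 111507.3.
Share for A: 27756/111507.3 = 0.24892.
n_A = 400 × 0.24892 = 99.567... → 100.

100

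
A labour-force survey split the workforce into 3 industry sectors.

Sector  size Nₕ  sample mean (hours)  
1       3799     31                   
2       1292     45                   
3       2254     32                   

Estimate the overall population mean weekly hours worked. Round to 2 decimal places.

N = 3799 + 1292 + 2254 = 7345.
The stratified mean weights each stratum mean by its population share Nₕ/N.
Σ Nₕx̄ₕ = 3799·31 + 1292·45 + 2254·32 = 117769 + 58140 + 72128 = 248037.
Divide by N: 248037 / 7345 = 33.7695... → 33.77.

33.77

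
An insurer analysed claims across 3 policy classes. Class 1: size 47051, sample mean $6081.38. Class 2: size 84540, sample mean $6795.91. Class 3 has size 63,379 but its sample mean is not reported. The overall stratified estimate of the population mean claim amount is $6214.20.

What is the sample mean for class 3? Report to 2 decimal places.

N = 47051 + 84540 + 63379 = 194970.
Overall total = μ·N = 6214.20·194970 = 1211582574.
Subtract the known strata: 47051·6081.38 + 84540·6795.91 = 860661241.78.
Remaining total for class 3: 1211582574 − 860661241.78 = 350921332.22.
Divide by its size: 350921332.22 / 63379 = 5536.8708... → 5536.87.

5536.87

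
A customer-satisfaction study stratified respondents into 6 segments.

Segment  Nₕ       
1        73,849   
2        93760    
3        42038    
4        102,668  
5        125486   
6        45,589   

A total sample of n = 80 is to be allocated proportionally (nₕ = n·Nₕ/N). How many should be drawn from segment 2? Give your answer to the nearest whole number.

N = 73849 + 93760 + 42038 + 102668 + 125486 + 45589 = 483390.
n_2 = 80·93760/483390 = 15.517... → 16.

16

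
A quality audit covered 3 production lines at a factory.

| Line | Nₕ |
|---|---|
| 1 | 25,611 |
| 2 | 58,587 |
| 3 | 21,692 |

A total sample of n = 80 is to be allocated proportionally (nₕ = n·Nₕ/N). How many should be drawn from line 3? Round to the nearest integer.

16

Share of line 3 = 21692/105890 = 0.20485.
Allocate 80 × 0.20485 = 16.388... → 16.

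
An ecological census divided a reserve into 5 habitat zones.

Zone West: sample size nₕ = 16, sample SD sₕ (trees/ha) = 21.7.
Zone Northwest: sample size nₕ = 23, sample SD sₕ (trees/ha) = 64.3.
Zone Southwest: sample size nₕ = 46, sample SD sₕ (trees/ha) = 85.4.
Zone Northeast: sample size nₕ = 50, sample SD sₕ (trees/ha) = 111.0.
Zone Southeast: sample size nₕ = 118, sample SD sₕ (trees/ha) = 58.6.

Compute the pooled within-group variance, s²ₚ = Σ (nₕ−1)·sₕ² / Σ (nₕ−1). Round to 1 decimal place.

5773.1

West: (16−1)·21.7² = 15·470.89 = 7063.35
Northwest: (23−1)·64.3² = 22·4134.49 = 90958.78
Southwest: (46−1)·85.4² = 45·7293.16 = 328192.2
Northeast: (50−1)·111.0² = 49·12321 = 603729
Southeast: (118−1)·58.6² = 117·3433.96 = 401773.32
Numerator = 1431716.65; denominator = Σ(nₕ−1) = 248.
s²ₚ = 1431716.65/248 = 5773.051... → 5773.1.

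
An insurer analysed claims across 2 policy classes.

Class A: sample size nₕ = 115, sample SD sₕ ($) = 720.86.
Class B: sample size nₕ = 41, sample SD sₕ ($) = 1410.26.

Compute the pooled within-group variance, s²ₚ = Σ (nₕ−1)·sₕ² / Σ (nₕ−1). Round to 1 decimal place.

901248.0

Degrees of freedom: 114 + 40 = 154.
Σ(nₕ−1)sₕ² = 114·519639.1396 + 40·1988833.2676 = 138792192.6184.
s²ₚ = 138792192.6184 / 154 = 901248.004... → 901248.0.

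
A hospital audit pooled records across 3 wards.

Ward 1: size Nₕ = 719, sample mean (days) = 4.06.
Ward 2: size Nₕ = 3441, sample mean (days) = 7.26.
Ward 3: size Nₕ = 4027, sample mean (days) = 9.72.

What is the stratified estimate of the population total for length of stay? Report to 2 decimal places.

67043.24

Population total = Σ Nₕ·x̄ₕ (each stratum's size times its mean).
719·4.06 + 3441·7.26 + 4027·9.72 = 2919.14 + 24981.66 + 39142.44 = 67043.24.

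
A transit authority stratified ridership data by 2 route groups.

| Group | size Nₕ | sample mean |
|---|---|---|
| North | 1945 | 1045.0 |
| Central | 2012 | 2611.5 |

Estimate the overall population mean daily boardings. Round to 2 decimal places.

1841.51

N = 1945 + 2012 = 3957.
The stratified mean weights each stratum mean by its population share Nₕ/N.
Σ Nₕx̄ₕ = 1945·1045.0 + 2012·2611.5 = 2032525 + 5254338 = 7286863.
Divide by N: 7286863 / 3957 = 1841.5120... → 1841.51.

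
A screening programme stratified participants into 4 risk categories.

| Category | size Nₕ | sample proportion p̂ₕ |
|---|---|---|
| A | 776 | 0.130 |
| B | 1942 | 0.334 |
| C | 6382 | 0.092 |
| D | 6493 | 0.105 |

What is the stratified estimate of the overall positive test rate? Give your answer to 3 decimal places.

N = 776 + 1942 + 6382 + 6493 = 15593.
Overall proportion = Σ (Nₕ/N)·p̂ₕ.
Σ Nₕp̂ₕ = 100.88 + 648.628 + 587.144 + 681.765 = 2018.417.
2018.417 / 15593 = 0.12944... → 0.129.

0.129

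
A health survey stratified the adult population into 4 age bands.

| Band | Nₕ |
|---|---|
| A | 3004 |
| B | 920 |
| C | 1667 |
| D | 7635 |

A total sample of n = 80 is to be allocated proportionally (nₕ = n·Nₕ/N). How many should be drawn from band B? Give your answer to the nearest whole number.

N = 3004 + 920 + 1667 + 7635 = 13226.
n_B = 80·920/13226 = 5.565... → 6.

6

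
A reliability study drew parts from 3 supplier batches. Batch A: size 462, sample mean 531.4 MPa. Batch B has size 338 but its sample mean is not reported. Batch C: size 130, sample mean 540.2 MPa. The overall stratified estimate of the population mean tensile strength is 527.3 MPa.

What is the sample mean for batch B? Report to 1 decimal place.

516.7

N = 462 + 338 + 130 = 930.
Overall total = μ·N = 527.3·930 = 490389.
Subtract the known strata: 462·531.4 + 130·540.2 = 315732.8.
Remaining total for batch B: 490389 − 315732.8 = 174656.2.
Divide by its size: 174656.2 / 338 = 516.734... → 516.7.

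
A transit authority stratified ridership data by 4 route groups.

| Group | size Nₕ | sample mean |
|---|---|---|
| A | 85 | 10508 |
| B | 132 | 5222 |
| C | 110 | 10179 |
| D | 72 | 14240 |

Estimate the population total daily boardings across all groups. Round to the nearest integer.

Estimate total by summing Nₕ·x̄ₕ over strata.
85·10508 + 132·5222 + 110·10179 + 72·14240 = 893180 + 689304 + 1119690 + 1025280 = 3727454.

3727454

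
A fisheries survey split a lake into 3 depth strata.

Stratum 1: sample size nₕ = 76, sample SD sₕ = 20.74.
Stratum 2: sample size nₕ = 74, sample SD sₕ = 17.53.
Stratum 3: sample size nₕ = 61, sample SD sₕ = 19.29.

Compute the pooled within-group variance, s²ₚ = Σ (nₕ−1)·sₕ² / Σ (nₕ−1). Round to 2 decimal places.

1: (76−1)·20.74² = 75·430.1476 = 32261.07
2: (74−1)·17.53² = 73·307.3009 = 22432.9657
3: (61−1)·19.29² = 60·372.1041 = 22326.246
Numerator = 77020.2817; denominator = Σ(nₕ−1) = 208.
s²ₚ = 77020.2817/208 = 370.2898... → 370.29.

370.29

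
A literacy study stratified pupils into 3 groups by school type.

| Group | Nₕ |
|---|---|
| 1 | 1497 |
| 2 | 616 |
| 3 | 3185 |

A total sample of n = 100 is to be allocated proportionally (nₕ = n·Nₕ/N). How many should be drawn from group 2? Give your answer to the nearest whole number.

N = 1497 + 616 + 3185 = 5298.
n_2 = 100·616/5298 = 11.627... → 12.

12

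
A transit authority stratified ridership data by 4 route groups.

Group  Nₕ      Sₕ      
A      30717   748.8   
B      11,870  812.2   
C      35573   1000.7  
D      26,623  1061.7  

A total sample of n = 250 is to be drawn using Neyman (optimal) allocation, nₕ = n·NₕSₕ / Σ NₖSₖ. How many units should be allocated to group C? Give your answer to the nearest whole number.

A: NₕSₕ = 30717·748.8 = 23000889.6
B: NₕSₕ = 11870·812.2 = 9640814
C: NₕSₕ = 35573·1000.7 = 35597901.1
D: NₕSₕ = 26623·1061.7 = 28265639.1
Σ NₕSₕ = 96505243.8.
n_C = 250·35597901.1/96505243.8 = 92.218... → 92.

92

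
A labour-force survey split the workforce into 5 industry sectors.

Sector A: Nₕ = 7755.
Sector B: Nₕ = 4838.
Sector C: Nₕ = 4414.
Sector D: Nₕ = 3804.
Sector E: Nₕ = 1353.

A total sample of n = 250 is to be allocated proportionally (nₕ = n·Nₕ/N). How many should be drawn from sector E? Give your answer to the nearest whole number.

N = 7755 + 4838 + 4414 + 3804 + 1353 = 22164.
n_E = 250·1353/22164 = 15.261... → 15.

15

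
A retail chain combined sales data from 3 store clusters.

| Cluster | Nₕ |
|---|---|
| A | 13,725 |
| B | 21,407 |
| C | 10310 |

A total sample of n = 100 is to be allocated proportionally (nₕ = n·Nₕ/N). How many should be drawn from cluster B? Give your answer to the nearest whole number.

47

N = 13725 + 21407 + 10310 = 45442.
n_B = 100·21407/45442 = 47.108... → 47.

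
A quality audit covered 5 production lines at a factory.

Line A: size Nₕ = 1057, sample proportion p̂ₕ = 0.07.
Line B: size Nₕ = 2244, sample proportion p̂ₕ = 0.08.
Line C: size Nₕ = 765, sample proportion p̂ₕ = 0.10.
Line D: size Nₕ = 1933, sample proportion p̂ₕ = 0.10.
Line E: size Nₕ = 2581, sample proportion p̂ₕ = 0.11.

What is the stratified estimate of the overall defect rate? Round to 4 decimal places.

0.0941

N = 1057 + 2244 + 765 + 1933 + 2581 = 8580.
Overall proportion = Σ (Nₕ/N)·p̂ₕ.
Σ Nₕp̂ₕ = 73.99 + 179.52 + 76.5 + 193.3 + 283.91 = 807.22.
807.22 / 8580 = 0.094082... → 0.0941.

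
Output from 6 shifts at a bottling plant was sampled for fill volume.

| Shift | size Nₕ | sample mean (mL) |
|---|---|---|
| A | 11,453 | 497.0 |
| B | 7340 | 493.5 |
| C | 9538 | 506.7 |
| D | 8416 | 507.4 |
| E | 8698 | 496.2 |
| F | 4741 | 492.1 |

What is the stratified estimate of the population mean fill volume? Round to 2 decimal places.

x̄_st = (Σ Nₕx̄ₕ) / (Σ Nₕ) = (11453·497.0 + 7340·493.5 + 9538·506.7 + 8416·507.4 + 8698·496.2 + 4741·492.1) / 50186
= 25066607.7 / 50186 = 499.4741... → 499.47.

499.47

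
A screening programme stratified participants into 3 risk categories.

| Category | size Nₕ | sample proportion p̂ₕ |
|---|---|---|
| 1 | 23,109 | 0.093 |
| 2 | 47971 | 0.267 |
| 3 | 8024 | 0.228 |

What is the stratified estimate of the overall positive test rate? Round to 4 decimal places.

0.2122

Wₕ = Nₕ/N with N = 79104: 0.2921, 0.6064, 0.1014.
p̂_st = 0.2921·0.093 + 0.6064·0.267 + 0.1014·0.228 ≈ 0.212213... → 0.2122.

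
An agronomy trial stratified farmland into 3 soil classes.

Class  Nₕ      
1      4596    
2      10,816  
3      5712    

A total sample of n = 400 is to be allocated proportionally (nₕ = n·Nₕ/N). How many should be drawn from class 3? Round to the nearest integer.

108

N = 4596 + 10816 + 5712 = 21124.
n_3 = 400·5712/21124 = 108.161... → 108.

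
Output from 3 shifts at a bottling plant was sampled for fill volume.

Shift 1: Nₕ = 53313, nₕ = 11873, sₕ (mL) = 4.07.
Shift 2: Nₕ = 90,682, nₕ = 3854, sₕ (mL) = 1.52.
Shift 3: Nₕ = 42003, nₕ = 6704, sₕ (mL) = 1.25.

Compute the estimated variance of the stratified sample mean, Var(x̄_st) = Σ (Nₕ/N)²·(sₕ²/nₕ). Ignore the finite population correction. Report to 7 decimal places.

0.0002690

N = 185998. Term for each stratum: Wₕ²sₕ²/nₕ.
Var(x̄_st) = 0.0001146247 + 0.0001424955 + 0.0000118858 = 0.0002690060 → 0.0002690.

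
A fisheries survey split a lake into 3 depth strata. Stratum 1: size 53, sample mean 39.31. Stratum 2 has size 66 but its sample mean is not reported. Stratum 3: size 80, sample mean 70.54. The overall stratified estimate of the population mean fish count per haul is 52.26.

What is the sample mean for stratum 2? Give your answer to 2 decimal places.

40.50

Σ Nₕx̄ₕ = N·μ, so 66·x̄_2 = 199·52.26 − (53·39.31 + 80·70.54).
= 10399.74 − 7726.63 = 2673.11.
x̄_2 = 2673.11 / 66 = 40.5017... → 40.50.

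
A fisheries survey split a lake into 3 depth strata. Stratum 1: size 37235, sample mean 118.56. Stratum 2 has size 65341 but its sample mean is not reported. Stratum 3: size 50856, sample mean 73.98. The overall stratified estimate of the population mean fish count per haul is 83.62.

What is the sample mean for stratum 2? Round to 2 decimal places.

Σ Nₕx̄ₕ = N·μ, so 65341·x̄_2 = 153432·83.62 − (37235·118.56 + 50856·73.98).
= 12829983.84 − 8176908.48 = 4653075.36.
x̄_2 = 4653075.36 / 65341 = 71.2122... → 71.21.

71.21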